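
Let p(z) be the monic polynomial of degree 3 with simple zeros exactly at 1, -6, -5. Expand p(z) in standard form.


The polynomial is p(z) = ∏_{α ∈ S} (z − α), where S = {1, -6, -5}.
Expanding the product yields: p(z) = z^3 + 10·z^2 + 19·z -30.
The resulting polynomial has degree 3 and real coefficients as required.

p(z) = z^3 + 10·z^2 + 19·z -30.


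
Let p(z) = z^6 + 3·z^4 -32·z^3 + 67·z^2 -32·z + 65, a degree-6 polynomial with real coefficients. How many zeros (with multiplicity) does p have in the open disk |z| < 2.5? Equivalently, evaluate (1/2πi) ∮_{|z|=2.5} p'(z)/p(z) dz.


The zeros of p are: (0 + 1i), (0 - 1i), (-2 + 3i), (-2 - 3i), (2 + 1i), (2 - 1i).
Their magnitudes are: 1, 1, 3.606, 3.606, 2.236, 2.236.
Zeros with |z| < R = 2.5: (0 + 1i), (0 - 1i), (2 + 1i), (2 - 1i).
Count = 4.
By the argument principle, (1/2πi) ∮_{|z|=R} p'(z)/p(z) dz equals exactly this count.

Number of zeros inside |z| < 2.5: 4.


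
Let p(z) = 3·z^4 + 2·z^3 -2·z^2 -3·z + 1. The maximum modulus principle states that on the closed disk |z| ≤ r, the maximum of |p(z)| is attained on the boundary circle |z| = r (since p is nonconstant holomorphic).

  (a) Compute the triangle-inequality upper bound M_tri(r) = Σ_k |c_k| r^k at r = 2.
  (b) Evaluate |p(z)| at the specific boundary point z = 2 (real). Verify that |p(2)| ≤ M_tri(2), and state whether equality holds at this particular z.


Coefficients: c_0 = 1, c_1 = -3, c_2 = -2, c_3 = 2, c_4 = 3. Radius r = 2.
Part (a). Triangle bound: M_tri(r) = Σ_k |c_k| r^k
  = |1|·2^0 + |-3|·2^1 + |-2|·2^2 + |2|·2^3 + |3|·2^4
  = 1 + 6 + 8 + 16 + 48 = 79.
This bounds M(r) := max_{|z|=r} |p(z)| from above; equality holds iff all terms c_k z^k can be made to align in phase at a single z on |z|=r.
Part (b). At z = 2 (real, on the circle |z| = r):
  p(2) = (1)·2^0 + (-3)·2^1 + (-2)·2^2 + (2)·2^3 + (3)·2^4 = 51.
  |p(2)| = 51.
Check: |p(2)| = 51 ≤ 79 = M_tri(2). ✓ Equality does not hold at z = 2 (the coefficients have mixed signs, so the terms do not all align in phase there).

M_tri(2) = 79; |p(2)| = 51; equality at z=2: no.


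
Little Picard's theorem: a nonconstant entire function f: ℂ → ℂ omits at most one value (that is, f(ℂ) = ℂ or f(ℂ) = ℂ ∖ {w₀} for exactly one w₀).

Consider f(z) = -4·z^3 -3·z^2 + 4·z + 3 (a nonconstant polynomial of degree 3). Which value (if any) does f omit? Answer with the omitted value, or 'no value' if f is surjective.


Little Picard bounds the complement of f(ℂ) to at most one point.
For every w ∈ ℂ, the equation p(z) − w = 0 is a nonconstant polynomial in z and hence has at least one root by the fundamental theorem of algebra. So p is surjective onto ℂ, omitting no value.

Omitted value: no value.


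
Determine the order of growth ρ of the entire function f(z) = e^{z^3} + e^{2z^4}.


Each summand is entire of order 3 and 4 respectively (as in the single-exponential case). The order of a sum is at most the max of the orders, so ρ ≤ 4. For the lower bound: on |z|=r choose arg z so that 2z^4 is real positive; then |e^{2z^4}| = e^{2r^4} while |e^{1z^3}| ≤ e^{1r^3} = o(e^{2r^4}). So |f| ≥ e^{2r^4}(1 − o(1)) and ρ ≥ 4. Hence ρ = max(3, 4) = 4.
Therefore ρ = 4.

Order ρ = 4.


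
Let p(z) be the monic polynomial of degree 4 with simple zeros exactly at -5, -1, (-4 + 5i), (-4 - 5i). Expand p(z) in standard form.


The polynomial is p(z) = ∏_{α ∈ S} (z − α), where S = {-5, -1, (-4 + 5i), (-4 - 5i)}.
Expanding the product yields: p(z) = z^4 + 14·z^3 + 94·z^2 + 286·z + 205.
Note conjugate pairs combine to real quadratics: (z − (-4+5i))(z − (-4−5i)) = z² + 8z + 41.
The resulting polynomial has degree 4 and real coefficients as required.

p(z) = z^4 + 14·z^3 + 94·z^2 + 286·z + 205.


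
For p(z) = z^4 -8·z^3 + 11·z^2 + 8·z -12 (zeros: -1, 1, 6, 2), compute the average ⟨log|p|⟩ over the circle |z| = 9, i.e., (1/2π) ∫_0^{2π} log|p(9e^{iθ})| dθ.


Zeros: -1, 1, 2, 6; r = 9.
Inside |z| < r: -1, 1, 2, 6. Outside (|z| ≥ r): ∅.
p(0) = -12, so log|p(0)| = log(12) = 2.4849.
Apply Jensen: I(r) = log|p(0)| + Σ_k log(r/|z_k|), summed over zeros inside |z| < r.
  log(r/|z_k|) for z_k = -1: log(9/1) = 2.1972
  log(r/|z_k|) for z_k = 1: log(9/1) = 2.1972
  log(r/|z_k|) for z_k = 6: log(9/6) = 0.4055
  log(r/|z_k|) for z_k = 2: log(9/2) = 1.5041
Sum over inside zeros: 6.3040.
I(r) = log|p(0)| + (inside sum) = 2.4849 + 6.3040 = 8.7889.
Closed form (all zeros inside, monic): I(r) = n·log(r) = 4·log(9) = 8.7889. ✓

I(r) ≈ 8.7889.


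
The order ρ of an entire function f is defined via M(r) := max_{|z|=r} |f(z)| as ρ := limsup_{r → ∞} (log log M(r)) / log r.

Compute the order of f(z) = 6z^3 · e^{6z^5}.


M(r) = max_{|z|=r} |6|·|z|^3·|e^{6z^5}| = 6·r^3 · e^{6r^5} (the factors attain their maxima compatibly on |z|=r). Then log M(r) = log 6 + 3·log r + 6r^5, dominated by the last term, so log log M(r) ~ 5·log r. The polynomial factor 6z^3 contributes only a log r term and does not affect the order. ρ = 5.
Therefore ρ = 5.

Order ρ = 5.


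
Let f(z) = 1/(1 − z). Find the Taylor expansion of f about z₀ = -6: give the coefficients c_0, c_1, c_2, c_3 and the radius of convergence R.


Let w = z − z₀, so z = z₀ + w.
Then 1 − z = 1 − (z₀ + w) = (1 − z₀) − w = 7 − w.
f(z) = 1/(7 − w) = (1/(7)) · 1/(1 − w/(7)) = Σ_{n≥0} w^n / (7)^(n+1).
So c_n = 1/(7)^(n+1):
  c_0 = 1/(7)^1 = 1/7.
  c_1 = 1/(7)^2 = 1/49.
  c_2 = 1/(7)^3 = 1/343.
  c_3 = 1/(7)^4 = 1/2401.
The series is valid for |w/d| < 1, i.e. |z − z₀| < |d|.
Radius of convergence: R = |1 − z₀| = |7| = 7 (distance from z₀ to the singularity z = 1).

c_0 = 1/7, c_1 = 1/49, c_2 = 1/343, c_3 = 1/2401; R = 7.


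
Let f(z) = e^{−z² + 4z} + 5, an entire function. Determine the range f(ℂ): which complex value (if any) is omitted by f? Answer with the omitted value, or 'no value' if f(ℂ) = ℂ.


Little Picard bounds the complement of f(ℂ) to at most one point.
The exponent g(z) = −z² + 4z is a nonconstant polynomial, hence surjective onto ℂ. So e^{g(z)} takes every value in {e^w : w ∈ ℂ} = ℂ ∖ {0}. Adding 5 shifts the range to ℂ ∖ {5}. f omits exactly 5.

Omitted value: 5.


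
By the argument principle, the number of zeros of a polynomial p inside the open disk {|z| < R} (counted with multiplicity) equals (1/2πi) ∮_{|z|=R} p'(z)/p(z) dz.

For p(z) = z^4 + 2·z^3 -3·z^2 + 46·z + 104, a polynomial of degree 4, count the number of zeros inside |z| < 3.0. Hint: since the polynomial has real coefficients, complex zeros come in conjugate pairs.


The zeros of p are: -2, (2 + 3i), (2 - 3i), -4.
Their magnitudes are: 2, 3.606, 3.606, 4.
Zeros with |z| < R = 3.0: -2.
Count = 1.
By the argument principle, (1/2πi) ∮_{|z|=R} p'(z)/p(z) dz equals exactly this count.

Number of zeros inside |z| < 3.0: 1.


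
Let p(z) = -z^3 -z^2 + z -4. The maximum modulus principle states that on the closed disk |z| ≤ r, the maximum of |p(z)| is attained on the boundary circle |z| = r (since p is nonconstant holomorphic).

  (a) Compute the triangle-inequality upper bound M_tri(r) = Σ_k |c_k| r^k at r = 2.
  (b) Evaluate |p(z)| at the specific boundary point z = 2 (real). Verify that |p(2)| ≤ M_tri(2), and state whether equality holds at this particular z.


Coefficients: c_0 = -4, c_1 = 1, c_2 = -1, c_3 = -1. Radius r = 2.
Part (a). Triangle bound: M_tri(r) = Σ_k |c_k| r^k
  = |-4|·2^0 + |1|·2^1 + |-1|·2^2 + |-1|·2^3
  = 4 + 2 + 4 + 8 = 18.
This bounds M(r) := max_{|z|=r} |p(z)| from above; equality holds iff all terms c_k z^k can be made to align in phase at a single z on |z|=r.
Part (b). At z = 2 (real, on the circle |z| = r):
  p(2) = (-4)·2^0 + (1)·2^1 + (-1)·2^2 + (-1)·2^3 = -14.
  |p(2)| = 14.
Check: |p(2)| = 14 ≤ 18 = M_tri(2). ✓ Equality does not hold at z = 2 (the coefficients have mixed signs, so the terms do not all align in phase there).

M_tri(2) = 18; |p(2)| = 14; equality at z=2: no.


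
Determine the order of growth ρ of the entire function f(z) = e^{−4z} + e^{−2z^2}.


Each summand is entire of order 1 and 2 respectively (as in the single-exponential case). The order of a sum is at most the max of the orders, so ρ ≤ 2. For the lower bound: on |z|=r choose arg z so that -2z^2 is real positive; then |e^{-2z^2}| = e^{2r^2} while |e^{-4z}| ≤ e^{4r^1} = o(e^{2r^2}). So |f| ≥ e^{2r^2}(1 − o(1)) and ρ ≥ 2. Hence ρ = max(1, 2) = 2.
Therefore ρ = 2.

Order ρ = 2.


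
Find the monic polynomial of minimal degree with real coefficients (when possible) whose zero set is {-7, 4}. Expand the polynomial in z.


The polynomial is p(z) = ∏_{α ∈ S} (z − α), where S = {-7, 4}.
Expanding the product yields: p(z) = z^2 + 3·z -28.
The resulting polynomial has degree 2 and real coefficients as required.

p(z) = z^2 + 3·z -28.


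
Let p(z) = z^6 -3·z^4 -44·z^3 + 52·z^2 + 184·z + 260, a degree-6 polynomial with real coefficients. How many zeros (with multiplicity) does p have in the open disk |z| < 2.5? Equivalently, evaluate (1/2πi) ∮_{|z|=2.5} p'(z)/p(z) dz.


The zeros of p are: (3 + 1i), (3 - 1i), (-2 + 3i), (-2 - 3i), (-1 + 1i), (-1 - 1i).
Their magnitudes are: 3.162, 3.162, 3.606, 3.606, 1.414, 1.414.
Zeros with |z| < R = 2.5: (-1 + 1i), (-1 - 1i).
Count = 2.
By the argument principle, (1/2πi) ∮_{|z|=R} p'(z)/p(z) dz equals exactly this count.

Number of zeros inside |z| < 2.5: 2.


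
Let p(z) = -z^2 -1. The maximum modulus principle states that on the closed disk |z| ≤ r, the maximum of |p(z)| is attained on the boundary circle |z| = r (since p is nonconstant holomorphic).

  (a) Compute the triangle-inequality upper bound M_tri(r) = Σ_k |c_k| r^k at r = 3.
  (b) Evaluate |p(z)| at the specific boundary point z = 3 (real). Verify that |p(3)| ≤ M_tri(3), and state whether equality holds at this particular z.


Coefficients: c_0 = -1, c_1 = 0, c_2 = -1. Radius r = 3.
Part (a). Triangle bound: M_tri(r) = Σ_k |c_k| r^k
  = |-1|·3^0 + |0|·3^1 + |-1|·3^2
  = 1 + 0 + 9 = 10.
This bounds M(r) := max_{|z|=r} |p(z)| from above; equality holds iff all terms c_k z^k can be made to align in phase at a single z on |z|=r.
Part (b). At z = 3 (real, on the circle |z| = r):
  p(3) = (-1)·3^0 + (0)·3^1 + (-1)·3^2 = -10.
  |p(3)| = 10.
Since all nonzero coefficients share the same sign, |p(3)| = 10 = M_tri(3); the triangle bound is attained at z = 3, so in fact M(r) = 10.

M_tri(3) = 10; |p(3)| = 10; equality at z=3: yes.


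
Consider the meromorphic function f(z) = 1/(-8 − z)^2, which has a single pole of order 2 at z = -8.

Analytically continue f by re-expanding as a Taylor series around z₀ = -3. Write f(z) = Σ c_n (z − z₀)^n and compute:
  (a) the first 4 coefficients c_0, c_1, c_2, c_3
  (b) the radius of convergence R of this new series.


Let w = z − z₀, so z = z₀ + w.
Then -8 − z = -8 − (z₀ + w) = (-8 − z₀) − w = -5 − w.
f(z) = 1/(-5 − w)^2 = (1/(-5)^2) · (1 − w/(-5))^{−2}.
By the binomial series (1−u)^{−2} = Σ_{n≥0} C(n+1, 1) u^n for |u|<1, with u = w/(-5):
  c_n = C(n+1, 1) / (-5)^(n+2).
  c_0 = 1/(-5)^2 = 1/25.
  c_1 = 2/(-5)^3 = -2/125.
  c_2 = 3/(-5)^4 = 3/625.
  c_3 = 4/(-5)^5 = -4/3125.
The series is valid for |w/d| < 1, i.e. |z − z₀| < |d|.
Radius of convergence: R = |-8 − z₀| = |-5| = 5 (distance from z₀ to the singularity z = -8).

c_0 = 1/25, c_1 = -2/125, c_2 = 3/625, c_3 = -4/3125; R = 5.


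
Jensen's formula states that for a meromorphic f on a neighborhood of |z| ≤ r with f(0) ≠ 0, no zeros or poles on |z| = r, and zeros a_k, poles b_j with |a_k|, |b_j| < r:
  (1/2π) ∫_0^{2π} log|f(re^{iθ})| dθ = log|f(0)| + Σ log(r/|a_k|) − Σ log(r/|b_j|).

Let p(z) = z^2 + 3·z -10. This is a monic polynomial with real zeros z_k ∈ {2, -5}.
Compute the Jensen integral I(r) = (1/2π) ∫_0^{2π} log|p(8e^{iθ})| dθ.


Zeros: -5, 2; r = 8.
Inside |z| < r: -5, 2. Outside (|z| ≥ r): ∅.
p(0) = -10, so log|p(0)| = log(10) = 2.3026.
Apply Jensen: I(r) = log|p(0)| + Σ_k log(r/|z_k|), summed over zeros inside |z| < r.
  log(r/|z_k|) for z_k = 2: log(8/2) = 1.3863
  log(r/|z_k|) for z_k = -5: log(8/5) = 0.4700
Sum over inside zeros: 1.8563.
I(r) = log|p(0)| + (inside sum) = 2.3026 + 1.8563 = 4.1589.
Closed form (all zeros inside, monic): I(r) = n·log(r) = 2·log(8) = 4.1589. ✓

I(r) ≈ 4.1589.


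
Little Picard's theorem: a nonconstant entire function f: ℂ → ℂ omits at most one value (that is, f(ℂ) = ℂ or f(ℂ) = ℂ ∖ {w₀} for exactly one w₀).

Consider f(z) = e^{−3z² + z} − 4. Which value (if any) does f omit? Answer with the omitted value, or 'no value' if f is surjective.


Little Picard bounds the complement of f(ℂ) to at most one point.
The exponent g(z) = −3z² + z is a nonconstant polynomial, hence surjective onto ℂ. So e^{g(z)} takes every value in {e^w : w ∈ ℂ} = ℂ ∖ {0}. Adding -4 shifts the range to ℂ ∖ {-4}. f omits exactly -4.

Omitted value: -4.


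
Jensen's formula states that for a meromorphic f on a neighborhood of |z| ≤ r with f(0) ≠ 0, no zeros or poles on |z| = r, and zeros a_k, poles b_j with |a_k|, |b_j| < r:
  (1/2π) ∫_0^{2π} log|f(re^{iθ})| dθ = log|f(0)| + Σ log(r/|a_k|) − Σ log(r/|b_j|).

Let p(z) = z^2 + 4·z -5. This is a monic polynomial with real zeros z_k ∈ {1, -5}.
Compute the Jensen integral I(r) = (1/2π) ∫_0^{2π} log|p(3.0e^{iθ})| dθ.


Zeros: -5, 1; r = 3.0.
Inside |z| < r: 1. Outside (|z| ≥ r): -5.
p(0) = -5, so log|p(0)| = log(5) = 1.6094.
Apply Jensen: I(r) = log|p(0)| + Σ_k log(r/|z_k|), summed over zeros inside |z| < r.
  log(r/|z_k|) for z_k = 1: log(3.0/1) = 1.0986
  Outside zeros (-5) contribute nothing to the Jensen sum.
Sum over inside zeros: 1.0986.
I(r) = log|p(0)| + (inside sum) = 1.6094 + 1.0986 = 2.7081.
Note: since some zeros are outside |z| ≤ r, the simplified n·log(r) form does NOT apply — only the inside zeros contribute.

I(r) ≈ 2.7081.


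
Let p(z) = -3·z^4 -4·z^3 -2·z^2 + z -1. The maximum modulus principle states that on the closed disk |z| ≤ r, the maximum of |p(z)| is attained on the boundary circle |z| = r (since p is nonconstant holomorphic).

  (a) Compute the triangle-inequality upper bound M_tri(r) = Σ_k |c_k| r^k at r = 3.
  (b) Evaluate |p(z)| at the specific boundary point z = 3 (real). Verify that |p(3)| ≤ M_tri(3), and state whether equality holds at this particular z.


Coefficients: c_0 = -1, c_1 = 1, c_2 = -2, c_3 = -4, c_4 = -3. Radius r = 3.
Part (a). Triangle bound: M_tri(r) = Σ_k |c_k| r^k
  = |-1|·3^0 + |1|·3^1 + |-2|·3^2 + |-4|·3^3 + |-3|·3^4
  = 1 + 3 + 18 + 108 + 243 = 373.
This bounds M(r) := max_{|z|=r} |p(z)| from above; equality holds iff all terms c_k z^k can be made to align in phase at a single z on |z|=r.
Part (b). At z = 3 (real, on the circle |z| = r):
  p(3) = (-1)·3^0 + (1)·3^1 + (-2)·3^2 + (-4)·3^3 + (-3)·3^4 = -367.
  |p(3)| = 367.
Check: |p(3)| = 367 ≤ 373 = M_tri(3). ✓ Equality does not hold at z = 3 (the coefficients have mixed signs, so the terms do not all align in phase there).

M_tri(3) = 373; |p(3)| = 367; equality at z=3: no.


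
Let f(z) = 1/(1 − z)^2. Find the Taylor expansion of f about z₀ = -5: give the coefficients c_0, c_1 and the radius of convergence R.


Let w = z − z₀, so z = z₀ + w.
Then 1 − z = 1 − (z₀ + w) = (1 − z₀) − w = 6 − w.
f(z) = 1/(6 − w)^2 = (1/(6)^2) · (1 − w/(6))^{−2}.
By the binomial series (1−u)^{−2} = Σ_{n≥0} C(n+1, 1) u^n for |u|<1, with u = w/(6):
  c_n = C(n+1, 1) / (6)^(n+2).
  c_0 = 1/(6)^2 = 1/36.
  c_1 = 2/(6)^3 = 1/108.
The series is valid for |w/d| < 1, i.e. |z − z₀| < |d|.
Radius of convergence: R = |1 − z₀| = |6| = 6 (distance from z₀ to the singularity z = 1).

c_0 = 1/36, c_1 = 1/108; R = 6.


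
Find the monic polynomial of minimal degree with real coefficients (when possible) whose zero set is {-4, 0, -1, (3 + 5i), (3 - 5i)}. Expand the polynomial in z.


The polynomial is p(z) = ∏_{α ∈ S} (z − α), where S = {-4, 0, -1, (3 + 5i), (3 - 5i)}.
Expanding the product yields: p(z) = z^5 -z^4 + 8·z^3 + 146·z^2 + 136·z.
Note conjugate pairs combine to real quadratics: (z − (3+5i))(z − (3−5i)) = z² − 6z + 34.
The resulting polynomial has degree 5 and real coefficients as required.

p(z) = z^5 -z^4 + 8·z^3 + 146·z^2 + 136·z.


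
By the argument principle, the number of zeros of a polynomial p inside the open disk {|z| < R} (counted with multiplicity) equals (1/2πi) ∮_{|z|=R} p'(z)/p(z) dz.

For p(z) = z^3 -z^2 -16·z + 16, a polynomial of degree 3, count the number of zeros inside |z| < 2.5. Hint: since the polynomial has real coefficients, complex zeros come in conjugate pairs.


The zeros of p are: 4, 1, -4.
Their magnitudes are: 4, 1, 4.
Zeros with |z| < R = 2.5: 1.
Count = 1.
By the argument principle, (1/2πi) ∮_{|z|=R} p'(z)/p(z) dz equals exactly this count.

Number of zeros inside |z| < 2.5: 1.


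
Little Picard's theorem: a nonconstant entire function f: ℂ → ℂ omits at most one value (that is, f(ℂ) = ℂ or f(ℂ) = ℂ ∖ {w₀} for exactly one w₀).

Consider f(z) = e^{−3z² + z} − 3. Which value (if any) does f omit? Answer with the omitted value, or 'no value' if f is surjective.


Little Picard bounds the complement of f(ℂ) to at most one point.
The exponent g(z) = −3z² + z is a nonconstant polynomial, hence surjective onto ℂ. So e^{g(z)} takes every value in {e^w : w ∈ ℂ} = ℂ ∖ {0}. Adding -3 shifts the range to ℂ ∖ {-3}. f omits exactly -3.

Omitted value: -3.


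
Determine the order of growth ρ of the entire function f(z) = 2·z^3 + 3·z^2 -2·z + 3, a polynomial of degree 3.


|f(z)| ≤ Σ|c_k|·r^k = O(r^3) as r → ∞. Polynomial growth is O(e^{r^ε}) for every ε > 0 (since r^3/e^{r^ε} → 0), so ρ ≤ ε for all ε > 0, i.e. ρ = 0. Every nonconstant polynomial has order 0.
Therefore ρ = 0.

Order ρ = 0.


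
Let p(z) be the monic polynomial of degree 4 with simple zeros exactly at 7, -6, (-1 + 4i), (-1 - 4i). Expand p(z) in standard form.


The polynomial is p(z) = ∏_{α ∈ S} (z − α), where S = {7, -6, (-1 + 4i), (-1 - 4i)}.
Expanding the product yields: p(z) = z^4 + z^3 -27·z^2 -101·z -714.
Note conjugate pairs combine to real quadratics: (z − (-1+4i))(z − (-1−4i)) = z² + 2z + 17.
The resulting polynomial has degree 4 and real coefficients as required.

p(z) = z^4 + z^3 -27·z^2 -101·z -714.


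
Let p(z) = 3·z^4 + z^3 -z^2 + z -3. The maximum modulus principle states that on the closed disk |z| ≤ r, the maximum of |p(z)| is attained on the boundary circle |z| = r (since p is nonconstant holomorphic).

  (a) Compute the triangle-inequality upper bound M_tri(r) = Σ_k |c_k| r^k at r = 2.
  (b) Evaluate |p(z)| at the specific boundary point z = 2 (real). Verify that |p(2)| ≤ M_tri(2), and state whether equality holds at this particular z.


Coefficients: c_0 = -3, c_1 = 1, c_2 = -1, c_3 = 1, c_4 = 3. Radius r = 2.
Part (a). Triangle bound: M_tri(r) = Σ_k |c_k| r^k
  = |-3|·2^0 + |1|·2^1 + |-1|·2^2 + |1|·2^3 + |3|·2^4
  = 3 + 2 + 4 + 8 + 48 = 65.
This bounds M(r) := max_{|z|=r} |p(z)| from above; equality holds iff all terms c_k z^k can be made to align in phase at a single z on |z|=r.
Part (b). At z = 2 (real, on the circle |z| = r):
  p(2) = (-3)·2^0 + (1)·2^1 + (-1)·2^2 + (1)·2^3 + (3)·2^4 = 51.
  |p(2)| = 51.
Check: |p(2)| = 51 ≤ 65 = M_tri(2). ✓ Equality does not hold at z = 2 (the coefficients have mixed signs, so the terms do not all align in phase there).

M_tri(2) = 65; |p(2)| = 51; equality at z=2: no.


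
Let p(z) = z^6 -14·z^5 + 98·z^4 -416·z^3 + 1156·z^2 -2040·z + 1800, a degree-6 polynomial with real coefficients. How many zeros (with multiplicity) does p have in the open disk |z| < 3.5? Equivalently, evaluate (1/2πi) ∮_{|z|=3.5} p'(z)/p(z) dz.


The zeros of p are: (1 + 3i), (1 - 3i), (3 + 3i), (3 - 3i), (3 + 1i), (3 - 1i).
Their magnitudes are: 3.162, 3.162, 4.243, 4.243, 3.162, 3.162.
Zeros with |z| < R = 3.5: (1 + 3i), (1 - 3i), (3 + 1i), (3 - 1i).
Count = 4.
By the argument principle, (1/2πi) ∮_{|z|=R} p'(z)/p(z) dz equals exactly this count.

Number of zeros inside |z| < 3.5: 4.


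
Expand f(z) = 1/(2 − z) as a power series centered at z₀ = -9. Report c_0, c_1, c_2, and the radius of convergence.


Let w = z − z₀, so z = z₀ + w.
Then 2 − z = 2 − (z₀ + w) = (2 − z₀) − w = 11 − w.
f(z) = 1/(11 − w) = (1/(11)) · 1/(1 − w/(11)) = Σ_{n≥0} w^n / (11)^(n+1).
So c_n = 1/(11)^(n+1):
  c_0 = 1/(11)^1 = 1/11.
  c_1 = 1/(11)^2 = 1/121.
  c_2 = 1/(11)^3 = 1/1331.
The series is valid for |w/d| < 1, i.e. |z − z₀| < |d|.
Radius of convergence: R = |2 − z₀| = |11| = 11 (distance from z₀ to the singularity z = 2).

c_0 = 1/11, c_1 = 1/121, c_2 = 1/1331; R = 11.


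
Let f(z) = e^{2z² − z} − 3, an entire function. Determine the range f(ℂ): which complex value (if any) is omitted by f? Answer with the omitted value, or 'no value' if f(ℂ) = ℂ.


Little Picard bounds the complement of f(ℂ) to at most one point.
The exponent g(z) = 2z² − z is a nonconstant polynomial, hence surjective onto ℂ. So e^{g(z)} takes every value in {e^w : w ∈ ℂ} = ℂ ∖ {0}. Adding -3 shifts the range to ℂ ∖ {-3}. f omits exactly -3.

Omitted value: -3.


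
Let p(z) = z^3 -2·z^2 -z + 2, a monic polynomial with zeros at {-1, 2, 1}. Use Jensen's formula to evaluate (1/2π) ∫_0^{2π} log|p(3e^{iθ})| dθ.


Zeros: -1, 1, 2; r = 3.
Inside |z| < r: -1, 1, 2. Outside (|z| ≥ r): ∅.
p(0) = 2, so log|p(0)| = log(2) = 0.6931.
Apply Jensen: I(r) = log|p(0)| + Σ_k log(r/|z_k|), summed over zeros inside |z| < r.
  log(r/|z_k|) for z_k = -1: log(3/1) = 1.0986
  log(r/|z_k|) for z_k = 2: log(3/2) = 0.4055
  log(r/|z_k|) for z_k = 1: log(3/1) = 1.0986
Sum over inside zeros: 2.6027.
I(r) = log|p(0)| + (inside sum) = 0.6931 + 2.6027 = 3.2958.
Closed form (all zeros inside, monic): I(r) = n·log(r) = 3·log(3) = 3.2958. ✓

I(r) ≈ 3.2958.


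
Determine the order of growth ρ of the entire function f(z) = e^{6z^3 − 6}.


|e^{6z^3 − 6}| = e^{Re(6·z^3) + -6} ≤ e^{6|z|^3 + -6} = e^{6r^3 + -6} on |z| = r, so ρ ≤ 3. Choosing z on |z|=r so that 6·z^3 is real positive (always possible by picking arg z appropriately) gives |f(z)| = e^{6r^3 + -6}, matching the bound. The additive constant -6 does not affect log log M(r) ~ 3·log r. Hence ρ = 3.
Therefore ρ = 3.

Order ρ = 3.


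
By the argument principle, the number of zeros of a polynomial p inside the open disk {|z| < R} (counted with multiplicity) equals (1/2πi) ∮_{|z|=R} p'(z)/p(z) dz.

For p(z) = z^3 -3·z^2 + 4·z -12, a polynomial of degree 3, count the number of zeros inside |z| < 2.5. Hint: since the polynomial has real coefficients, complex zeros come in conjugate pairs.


The zeros of p are: (0 + 2i), (0 - 2i), 3.
Their magnitudes are: 2, 2, 3.
Zeros with |z| < R = 2.5: (0 + 2i), (0 - 2i).
Count = 2.
By the argument principle, (1/2πi) ∮_{|z|=R} p'(z)/p(z) dz equals exactly this count.

Number of zeros inside |z| < 2.5: 2.


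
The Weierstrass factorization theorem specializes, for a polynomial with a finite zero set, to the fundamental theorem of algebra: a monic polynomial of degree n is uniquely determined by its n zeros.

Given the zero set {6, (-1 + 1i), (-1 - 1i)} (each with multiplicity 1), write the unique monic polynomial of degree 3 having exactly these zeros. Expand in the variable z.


The polynomial is p(z) = ∏_{α ∈ S} (z − α), where S = {6, (-1 + 1i), (-1 - 1i)}.
Expanding the product yields: p(z) = z^3 -4·z^2 -10·z -12.
Note conjugate pairs combine to real quadratics: (z − (-1+1i))(z − (-1−1i)) = z² + 2z + 2.
The resulting polynomial has degree 3 and real coefficients as required.

p(z) = z^3 -4·z^2 -10·z -12.


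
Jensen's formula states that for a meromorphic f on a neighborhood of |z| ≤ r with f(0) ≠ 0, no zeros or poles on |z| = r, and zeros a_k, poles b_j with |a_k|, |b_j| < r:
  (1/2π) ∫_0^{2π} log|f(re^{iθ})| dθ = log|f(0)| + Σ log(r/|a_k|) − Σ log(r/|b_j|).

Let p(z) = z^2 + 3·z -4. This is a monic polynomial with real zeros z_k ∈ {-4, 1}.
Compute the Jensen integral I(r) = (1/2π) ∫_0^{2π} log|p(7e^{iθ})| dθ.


Zeros: -4, 1; r = 7.
Inside |z| < r: -4, 1. Outside (|z| ≥ r): ∅.
p(0) = -4, so log|p(0)| = log(4) = 1.3863.
Apply Jensen: I(r) = log|p(0)| + Σ_k log(r/|z_k|), summed over zeros inside |z| < r.
  log(r/|z_k|) for z_k = -4: log(7/4) = 0.5596
  log(r/|z_k|) for z_k = 1: log(7/1) = 1.9459
Sum over inside zeros: 2.5055.
I(r) = log|p(0)| + (inside sum) = 1.3863 + 2.5055 = 3.8918.
Closed form (all zeros inside, monic): I(r) = n·log(r) = 2·log(7) = 3.8918. ✓

I(r) ≈ 3.8918.


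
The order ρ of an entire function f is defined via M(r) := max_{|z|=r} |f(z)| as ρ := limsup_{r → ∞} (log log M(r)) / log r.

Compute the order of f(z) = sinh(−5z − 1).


sinh(w) is a linear combination of e^{iw} and e^{−iw} (or e^w, e^{−w} in the hyperbolic case), so |sinh(w)| ≤ e^{|w|}. With w = −5z − 1, |w| ≤ 5|z| + 1 = 5r + 1 on |z| = r, giving M(r) ≤ e^{5r + 1}, so ρ ≤ 1. On a suitable ray (z = it for sin/cos; z = t for sinh/cosh, t real → ∞), |sinh(−5z − 1)| grows like e^{5|t|}/2, so ρ ≥ 1. Hence ρ = 1.
Therefore ρ = 1.

Order ρ = 1.


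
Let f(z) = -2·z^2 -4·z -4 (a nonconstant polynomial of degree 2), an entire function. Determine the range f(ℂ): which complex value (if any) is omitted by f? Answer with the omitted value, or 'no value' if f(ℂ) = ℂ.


Little Picard bounds the complement of f(ℂ) to at most one point.
For every w ∈ ℂ, the equation p(z) − w = 0 is a nonconstant polynomial in z and hence has at least one root by the fundamental theorem of algebra. So p is surjective onto ℂ, omitting no value.

Omitted value: no value.


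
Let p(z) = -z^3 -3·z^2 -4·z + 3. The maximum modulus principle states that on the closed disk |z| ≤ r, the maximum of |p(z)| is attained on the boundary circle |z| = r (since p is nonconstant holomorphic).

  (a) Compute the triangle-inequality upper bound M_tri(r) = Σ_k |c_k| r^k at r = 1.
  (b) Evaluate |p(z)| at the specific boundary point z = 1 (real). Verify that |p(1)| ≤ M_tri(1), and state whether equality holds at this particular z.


Coefficients: c_0 = 3, c_1 = -4, c_2 = -3, c_3 = -1. Radius r = 1.
Part (a). Triangle bound: M_tri(r) = Σ_k |c_k| r^k
  = |3|·1^0 + |-4|·1^1 + |-3|·1^2 + |-1|·1^3
  = 3 + 4 + 3 + 1 = 11.
This bounds M(r) := max_{|z|=r} |p(z)| from above; equality holds iff all terms c_k z^k can be made to align in phase at a single z on |z|=r.
Part (b). At z = 1 (real, on the circle |z| = r):
  p(1) = (3)·1^0 + (-4)·1^1 + (-3)·1^2 + (-1)·1^3 = -5.
  |p(1)| = 5.
Check: |p(1)| = 5 ≤ 11 = M_tri(1). ✓ Equality does not hold at z = 1 (the coefficients have mixed signs, so the terms do not all align in phase there).

M_tri(1) = 11; |p(1)| = 5; equality at z=1: no.


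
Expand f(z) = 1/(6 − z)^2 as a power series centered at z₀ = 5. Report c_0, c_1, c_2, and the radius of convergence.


Let w = z − z₀, so z = z₀ + w.
Then 6 − z = 6 − (z₀ + w) = (6 − z₀) − w = 1 − w.
f(z) = 1/(1 − w)^2 = (1/(1)^2) · (1 − w/(1))^{−2}.
By the binomial series (1−u)^{−2} = Σ_{n≥0} C(n+1, 1) u^n for |u|<1, with u = w/(1):
  c_n = C(n+1, 1) / (1)^(n+2).
  c_0 = 1/(1)^2 = 1.
  c_1 = 2/(1)^3 = 2.
  c_2 = 3/(1)^4 = 3.
The series is valid for |w/d| < 1, i.e. |z − z₀| < |d|.
Radius of convergence: R = |6 − z₀| = |1| = 1 (distance from z₀ to the singularity z = 6).

c_0 = 1, c_1 = 2, c_2 = 3; R = 1.


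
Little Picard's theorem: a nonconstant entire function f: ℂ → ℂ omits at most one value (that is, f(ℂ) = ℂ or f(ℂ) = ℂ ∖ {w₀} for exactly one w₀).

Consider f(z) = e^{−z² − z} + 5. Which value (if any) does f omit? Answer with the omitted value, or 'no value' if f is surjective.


Little Picard bounds the complement of f(ℂ) to at most one point.
The exponent g(z) = −z² − z is a nonconstant polynomial, hence surjective onto ℂ. So e^{g(z)} takes every value in {e^w : w ∈ ℂ} = ℂ ∖ {0}. Adding 5 shifts the range to ℂ ∖ {5}. f omits exactly 5.

Omitted value: 5.


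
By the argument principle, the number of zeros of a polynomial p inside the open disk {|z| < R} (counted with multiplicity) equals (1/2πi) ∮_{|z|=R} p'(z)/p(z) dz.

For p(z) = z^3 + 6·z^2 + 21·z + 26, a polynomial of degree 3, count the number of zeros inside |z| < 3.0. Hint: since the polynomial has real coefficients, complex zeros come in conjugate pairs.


The zeros of p are: -2, (-2 + 3i), (-2 - 3i).
Their magnitudes are: 2, 3.606, 3.606.
Zeros with |z| < R = 3.0: -2.
Count = 1.
By the argument principle, (1/2πi) ∮_{|z|=R} p'(z)/p(z) dz equals exactly this count.

Number of zeros inside |z| < 3.0: 1.


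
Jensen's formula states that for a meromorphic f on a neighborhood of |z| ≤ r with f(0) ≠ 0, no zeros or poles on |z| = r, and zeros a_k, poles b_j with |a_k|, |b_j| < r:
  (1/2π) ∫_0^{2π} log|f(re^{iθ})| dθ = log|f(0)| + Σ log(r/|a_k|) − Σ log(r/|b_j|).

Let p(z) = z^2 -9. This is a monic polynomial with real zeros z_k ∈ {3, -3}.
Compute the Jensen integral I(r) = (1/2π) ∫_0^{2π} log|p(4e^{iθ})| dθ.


Zeros: -3, 3; r = 4.
Inside |z| < r: -3, 3. Outside (|z| ≥ r): ∅.
p(0) = -9, so log|p(0)| = log(9) = 2.1972.
Apply Jensen: I(r) = log|p(0)| + Σ_k log(r/|z_k|), summed over zeros inside |z| < r.
  log(r/|z_k|) for z_k = 3: log(4/3) = 0.2877
  log(r/|z_k|) for z_k = -3: log(4/3) = 0.2877
Sum over inside zeros: 0.5754.
I(r) = log|p(0)| + (inside sum) = 2.1972 + 0.5754 = 2.7726.
Closed form (all zeros inside, monic): I(r) = n·log(r) = 2·log(4) = 2.7726. ✓

I(r) ≈ 2.7726.


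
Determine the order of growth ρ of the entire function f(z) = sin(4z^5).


Write sin(w) = (e^{iw} ± e^{−iw})/(2 or 2i), so |sin(w)| ≤ e^{|w|}. With w = 4z^5, |w| ≤ 4r^5 + 0 on |z|=r, giving M(r) ≤ e^{4r^5 + 0} and ρ ≤ 5. For the lower bound, choose z on |z|=r with 4z^5 purely imaginary of modulus 4r^5; then |sin(4z^5)| grows like e^{4r^5}/2, so ρ ≥ 5. Hence ρ = 5.
Therefore ρ = 5.

Order ρ = 5.


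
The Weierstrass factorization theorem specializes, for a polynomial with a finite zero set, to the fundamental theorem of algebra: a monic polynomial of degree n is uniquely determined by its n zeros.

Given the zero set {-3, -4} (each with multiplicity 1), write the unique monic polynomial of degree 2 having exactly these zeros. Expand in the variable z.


The polynomial is p(z) = ∏_{α ∈ S} (z − α), where S = {-3, -4}.
Expanding the product yields: p(z) = z^2 + 7·z + 12.
The resulting polynomial has degree 2 and real coefficients as required.

p(z) = z^2 + 7·z + 12.


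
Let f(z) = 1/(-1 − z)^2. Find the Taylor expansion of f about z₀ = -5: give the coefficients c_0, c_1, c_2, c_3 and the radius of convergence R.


Let w = z − z₀, so z = z₀ + w.
Then -1 − z = -1 − (z₀ + w) = (-1 − z₀) − w = 4 − w.
f(z) = 1/(4 − w)^2 = (1/(4)^2) · (1 − w/(4))^{−2}.
By the binomial series (1−u)^{−2} = Σ_{n≥0} C(n+1, 1) u^n for |u|<1, with u = w/(4):
  c_n = C(n+1, 1) / (4)^(n+2).
  c_0 = 1/(4)^2 = 1/16.
  c_1 = 2/(4)^3 = 1/32.
  c_2 = 3/(4)^4 = 3/256.
  c_3 = 4/(4)^5 = 1/256.
The series is valid for |w/d| < 1, i.e. |z − z₀| < |d|.
Radius of convergence: R = |-1 − z₀| = |4| = 4 (distance from z₀ to the singularity z = -1).

c_0 = 1/16, c_1 = 1/32, c_2 = 3/256, c_3 = 1/256; R = 4.


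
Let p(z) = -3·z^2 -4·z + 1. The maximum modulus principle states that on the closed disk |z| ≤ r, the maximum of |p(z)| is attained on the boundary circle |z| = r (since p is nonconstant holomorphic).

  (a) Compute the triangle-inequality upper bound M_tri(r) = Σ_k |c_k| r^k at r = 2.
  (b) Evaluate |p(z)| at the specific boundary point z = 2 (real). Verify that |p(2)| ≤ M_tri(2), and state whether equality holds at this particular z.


Coefficients: c_0 = 1, c_1 = -4, c_2 = -3. Radius r = 2.
Part (a). Triangle bound: M_tri(r) = Σ_k |c_k| r^k
  = |1|·2^0 + |-4|·2^1 + |-3|·2^2
  = 1 + 8 + 12 = 21.
This bounds M(r) := max_{|z|=r} |p(z)| from above; equality holds iff all terms c_k z^k can be made to align in phase at a single z on |z|=r.
Part (b). At z = 2 (real, on the circle |z| = r):
  p(2) = (1)·2^0 + (-4)·2^1 + (-3)·2^2 = -19.
  |p(2)| = 19.
Check: |p(2)| = 19 ≤ 21 = M_tri(2). ✓ Equality does not hold at z = 2 (the coefficients have mixed signs, so the terms do not all align in phase there).

M_tri(2) = 21; |p(2)| = 19; equality at z=2: no.


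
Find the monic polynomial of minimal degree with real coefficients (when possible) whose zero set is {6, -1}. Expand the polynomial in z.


The polynomial is p(z) = ∏_{α ∈ S} (z − α), where S = {6, -1}.
Expanding the product yields: p(z) = z^2 -5·z -6.
The resulting polynomial has degree 2 and real coefficients as required.

p(z) = z^2 -5·z -6.


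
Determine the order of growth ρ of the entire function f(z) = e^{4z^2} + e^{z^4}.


Each summand is entire of order 2 and 4 respectively (as in the single-exponential case). The order of a sum is at most the max of the orders, so ρ ≤ 4. For the lower bound: on |z|=r choose arg z so that 1z^4 is real positive; then |e^{1z^4}| = e^{1r^4} while |e^{4z^2}| ≤ e^{4r^2} = o(e^{1r^4}). So |f| ≥ e^{1r^4}(1 − o(1)) and ρ ≥ 4. Hence ρ = max(2, 4) = 4.
Therefore ρ = 4.

Order ρ = 4.


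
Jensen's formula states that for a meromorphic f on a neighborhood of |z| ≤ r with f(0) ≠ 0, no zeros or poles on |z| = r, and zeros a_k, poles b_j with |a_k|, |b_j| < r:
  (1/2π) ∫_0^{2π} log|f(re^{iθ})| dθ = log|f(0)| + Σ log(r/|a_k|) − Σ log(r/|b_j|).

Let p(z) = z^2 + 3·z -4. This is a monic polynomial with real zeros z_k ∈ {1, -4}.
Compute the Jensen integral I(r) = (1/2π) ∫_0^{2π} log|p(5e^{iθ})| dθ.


Zeros: -4, 1; r = 5.
Inside |z| < r: -4, 1. Outside (|z| ≥ r): ∅.
p(0) = -4, so log|p(0)| = log(4) = 1.3863.
Apply Jensen: I(r) = log|p(0)| + Σ_k log(r/|z_k|), summed over zeros inside |z| < r.
  log(r/|z_k|) for z_k = 1: log(5/1) = 1.6094
  log(r/|z_k|) for z_k = -4: log(5/4) = 0.2231
Sum over inside zeros: 1.8326.
I(r) = log|p(0)| + (inside sum) = 1.3863 + 1.8326 = 3.2189.
Closed form (all zeros inside, monic): I(r) = n·log(r) = 2·log(5) = 3.2189. ✓

I(r) ≈ 3.2189.


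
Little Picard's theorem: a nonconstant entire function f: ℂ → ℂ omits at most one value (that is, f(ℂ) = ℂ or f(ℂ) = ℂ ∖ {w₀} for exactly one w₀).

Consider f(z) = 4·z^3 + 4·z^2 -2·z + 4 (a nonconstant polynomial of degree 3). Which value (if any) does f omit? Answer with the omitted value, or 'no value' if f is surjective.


Little Picard bounds the complement of f(ℂ) to at most one point.
For every w ∈ ℂ, the equation p(z) − w = 0 is a nonconstant polynomial in z and hence has at least one root by the fundamental theorem of algebra. So p is surjective onto ℂ, omitting no value.

Omitted value: no value.


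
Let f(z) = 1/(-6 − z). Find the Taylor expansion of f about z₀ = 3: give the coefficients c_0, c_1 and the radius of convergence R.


Let w = z − z₀, so z = z₀ + w.
Then -6 − z = -6 − (z₀ + w) = (-6 − z₀) − w = -9 − w.
f(z) = 1/(-9 − w) = (1/(-9)) · 1/(1 − w/(-9)) = Σ_{n≥0} w^n / (-9)^(n+1).
So c_n = 1/(-9)^(n+1):
  c_0 = 1/(-9)^1 = -1/9.
  c_1 = 1/(-9)^2 = 1/81.
The series is valid for |w/d| < 1, i.e. |z − z₀| < |d|.
Radius of convergence: R = |-6 − z₀| = |-9| = 9 (distance from z₀ to the singularity z = -6).

c_0 = -1/9, c_1 = 1/81; R = 9.


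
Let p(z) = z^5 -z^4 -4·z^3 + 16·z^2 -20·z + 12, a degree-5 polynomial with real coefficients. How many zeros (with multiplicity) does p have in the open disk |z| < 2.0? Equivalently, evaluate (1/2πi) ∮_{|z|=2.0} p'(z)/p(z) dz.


The zeros of p are: (1 + 1i), (1 - 1i), -3, (1 + 1i), (1 - 1i).
Their magnitudes are: 1.414, 1.414, 3, 1.414, 1.414.
Zeros with |z| < R = 2.0: (1 + 1i), (1 - 1i), (1 + 1i), (1 - 1i).
Count = 4.
By the argument principle, (1/2πi) ∮_{|z|=R} p'(z)/p(z) dz equals exactly this count.

Number of zeros inside |z| < 2.0: 4.


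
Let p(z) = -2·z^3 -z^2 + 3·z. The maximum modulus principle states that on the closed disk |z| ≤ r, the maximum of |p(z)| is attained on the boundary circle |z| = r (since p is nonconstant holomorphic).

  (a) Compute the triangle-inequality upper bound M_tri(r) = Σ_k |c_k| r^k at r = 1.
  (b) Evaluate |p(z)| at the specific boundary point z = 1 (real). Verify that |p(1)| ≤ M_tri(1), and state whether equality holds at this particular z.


Coefficients: c_0 = 0, c_1 = 3, c_2 = -1, c_3 = -2. Radius r = 1.
Part (a). Triangle bound: M_tri(r) = Σ_k |c_k| r^k
  = |0|·1^0 + |3|·1^1 + |-1|·1^2 + |-2|·1^3
  = 0 + 3 + 1 + 2 = 6.
This bounds M(r) := max_{|z|=r} |p(z)| from above; equality holds iff all terms c_k z^k can be made to align in phase at a single z on |z|=r.
Part (b). At z = 1 (real, on the circle |z| = r):
  p(1) = (0)·1^0 + (3)·1^1 + (-1)·1^2 + (-2)·1^3 = 0.
  |p(1)| = 0.
Check: |p(1)| = 0 ≤ 6 = M_tri(1). ✓ Equality does not hold at z = 1 (the coefficients have mixed signs, so the terms do not all align in phase there).

M_tri(1) = 6; |p(1)| = 0; equality at z=1: no.


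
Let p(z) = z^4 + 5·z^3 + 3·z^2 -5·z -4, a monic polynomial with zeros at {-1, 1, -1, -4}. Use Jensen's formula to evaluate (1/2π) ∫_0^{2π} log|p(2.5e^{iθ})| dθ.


Zeros: -4, -1, -1, 1; r = 2.5.
Inside |z| < r: -1, -1, 1. Outside (|z| ≥ r): -4.
p(0) = -4, so log|p(0)| = log(4) = 1.3863.
Apply Jensen: I(r) = log|p(0)| + Σ_k log(r/|z_k|), summed over zeros inside |z| < r.
  log(r/|z_k|) for z_k = -1: log(2.5/1) = 0.9163
  log(r/|z_k|) for z_k = 1: log(2.5/1) = 0.9163
  log(r/|z_k|) for z_k = -1: log(2.5/1) = 0.9163
  Outside zeros (-4) contribute nothing to the Jensen sum.
Sum over inside zeros: 2.7489.
I(r) = log|p(0)| + (inside sum) = 1.3863 + 2.7489 = 4.1352.
Note: since some zeros are outside |z| ≤ r, the simplified n·log(r) form does NOT apply — only the inside zeros contribute.

I(r) ≈ 4.1352.


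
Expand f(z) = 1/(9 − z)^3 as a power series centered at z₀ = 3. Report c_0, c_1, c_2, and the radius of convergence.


Let w = z − z₀, so z = z₀ + w.
Then 9 − z = 9 − (z₀ + w) = (9 − z₀) − w = 6 − w.
f(z) = 1/(6 − w)^3 = (1/(6)^3) · (1 − w/(6))^{−3}.
By the binomial series (1−u)^{−3} = Σ_{n≥0} C(n+2, 2) u^n for |u|<1, with u = w/(6):
  c_n = C(n+2, 2) / (6)^(n+3).
  c_0 = 1/(6)^3 = 1/216.
  c_1 = 3/(6)^4 = 1/432.
  c_2 = 6/(6)^5 = 1/1296.
The series is valid for |w/d| < 1, i.e. |z − z₀| < |d|.
Radius of convergence: R = |9 − z₀| = |6| = 6 (distance from z₀ to the singularity z = 9).

c_0 = 1/216, c_1 = 1/432, c_2 = 1/1296; R = 6.


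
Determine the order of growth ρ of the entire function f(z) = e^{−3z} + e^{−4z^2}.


Each summand is entire of order 1 and 2 respectively (as in the single-exponential case). The order of a sum is at most the max of the orders, so ρ ≤ 2. For the lower bound: on |z|=r choose arg z so that -4z^2 is real positive; then |e^{-4z^2}| = e^{4r^2} while |e^{-3z}| ≤ e^{3r^1} = o(e^{4r^2}). So |f| ≥ e^{4r^2}(1 − o(1)) and ρ ≥ 2. Hence ρ = max(1, 2) = 2.
Therefore ρ = 2.

Order ρ = 2.


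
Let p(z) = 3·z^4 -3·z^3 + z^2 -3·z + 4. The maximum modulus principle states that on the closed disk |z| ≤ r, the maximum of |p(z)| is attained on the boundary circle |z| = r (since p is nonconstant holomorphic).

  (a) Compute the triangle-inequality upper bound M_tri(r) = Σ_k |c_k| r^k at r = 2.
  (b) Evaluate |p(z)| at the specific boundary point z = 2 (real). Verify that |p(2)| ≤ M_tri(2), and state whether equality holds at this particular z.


Coefficients: c_0 = 4, c_1 = -3, c_2 = 1, c_3 = -3, c_4 = 3. Radius r = 2.
Part (a). Triangle bound: M_tri(r) = Σ_k |c_k| r^k
  = |4|·2^0 + |-3|·2^1 + |1|·2^2 + |-3|·2^3 + |3|·2^4
  = 4 + 6 + 4 + 24 + 48 = 86.
This bounds M(r) := max_{|z|=r} |p(z)| from above; equality holds iff all terms c_k z^k can be made to align in phase at a single z on |z|=r.
Part (b). At z = 2 (real, on the circle |z| = r):
  p(2) = (4)·2^0 + (-3)·2^1 + (1)·2^2 + (-3)·2^3 + (3)·2^4 = 26.
  |p(2)| = 26.
Check: |p(2)| = 26 ≤ 86 = M_tri(2). ✓ Equality does not hold at z = 2 (the coefficients have mixed signs, so the terms do not all align in phase there).

M_tri(2) = 86; |p(2)| = 26; equality at z=2: no.
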